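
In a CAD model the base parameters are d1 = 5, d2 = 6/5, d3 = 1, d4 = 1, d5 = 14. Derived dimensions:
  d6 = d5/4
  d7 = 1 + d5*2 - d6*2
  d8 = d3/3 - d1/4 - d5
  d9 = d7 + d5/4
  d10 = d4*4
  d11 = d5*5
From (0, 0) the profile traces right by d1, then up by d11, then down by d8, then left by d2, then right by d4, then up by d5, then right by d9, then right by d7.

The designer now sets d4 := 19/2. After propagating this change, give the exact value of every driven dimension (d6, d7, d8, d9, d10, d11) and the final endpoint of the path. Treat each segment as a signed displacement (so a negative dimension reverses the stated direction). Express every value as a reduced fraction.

Apply edit: d4 := 19/2
  d6 = d5/4 = 7/2
  d7 = 1 + d5*2 - d6*2 = 22
  d8 = d3/3 - d1/4 - d5 = -179/12
  d9 = d7 + d5/4 = 51/2
  d10 = d4*4 = 38
  d11 = d5*5 = 70
Walk from origin (0, 0):
  seg 1: right by d1 = 5 → (5, 0)
  seg 2: up by d11 = 70 → (5, 70)
  seg 3: down by d8 = -179/12 → (5, 1019/12)
  seg 4: left by d2 = 6/5 → (19/5, 1019/12)
  seg 5: right by d4 = 19/2 → (133/10, 1019/12)
  seg 6: up by d5 = 14 → (133/10, 1187/12)
  seg 7: right by d9 = 51/2 → (194/5, 1187/12)
  seg 8: right by d7 = 22 → (304/5, 1187/12)

d6 = 7/2
d7 = 22
d8 = -179/12
d9 = 51/2
d10 = 38
d11 = 70
endpoint = (304/5, 1187/12)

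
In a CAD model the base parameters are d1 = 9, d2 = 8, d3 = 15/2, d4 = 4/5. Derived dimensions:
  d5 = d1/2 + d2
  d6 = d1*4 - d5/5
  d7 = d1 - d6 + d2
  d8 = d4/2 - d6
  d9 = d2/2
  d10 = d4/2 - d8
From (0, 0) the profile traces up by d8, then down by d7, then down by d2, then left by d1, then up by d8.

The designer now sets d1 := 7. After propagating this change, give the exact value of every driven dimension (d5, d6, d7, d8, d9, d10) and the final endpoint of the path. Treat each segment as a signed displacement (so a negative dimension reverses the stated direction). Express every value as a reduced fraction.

Apply edit: d1 := 7
  d5 = d1/2 + d2 = 23/2
  d6 = d1*4 - d5/5 = 257/10
  d7 = d1 - d6 + d2 = -107/10
  d8 = d4/2 - d6 = -253/10
  d9 = d2/2 = 4
  d10 = d4/2 - d8 = 257/10
Walk from origin (0, 0):
  seg 1: up by d8 = -253/10 → (0, -253/10)
  seg 2: down by d7 = -107/10 → (0, -73/5)
  seg 3: down by d2 = 8 → (0, -113/5)
  seg 4: left by d1 = 7 → (-7, -113/5)
  seg 5: up by d8 = -253/10 → (-7, -479/10)

d5 = 23/2
d6 = 257/10
d7 = -107/10
d8 = -253/10
d9 = 4
d10 = 257/10
endpoint = (-7, -479/10)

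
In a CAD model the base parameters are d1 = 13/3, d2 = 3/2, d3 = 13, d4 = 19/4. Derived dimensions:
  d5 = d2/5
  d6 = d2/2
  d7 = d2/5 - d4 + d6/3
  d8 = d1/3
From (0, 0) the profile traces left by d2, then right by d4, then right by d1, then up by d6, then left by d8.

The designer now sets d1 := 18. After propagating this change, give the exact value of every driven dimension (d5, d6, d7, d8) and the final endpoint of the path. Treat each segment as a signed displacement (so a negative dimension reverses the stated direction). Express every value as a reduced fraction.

d5 = 3/10
d6 = 3/4
d7 = -21/5
d8 = 6
endpoint = (61/4, 3/4)

Apply edit: d1 := 18
  d5 = d2/5 = 3/10
  d6 = d2/2 = 3/4
  d7 = d2/5 - d4 + d6/3 = -21/5
  d8 = d1/3 = 6
Walk from origin (0, 0):
  seg 1: left by d2 = 3/2 → (-3/2, 0)
  seg 2: right by d4 = 19/4 → (13/4, 0)
  seg 3: right by d1 = 18 → (85/4, 0)
  seg 4: up by d6 = 3/4 → (85/4, 3/4)
  seg 5: left by d8 = 6 → (61/4, 3/4)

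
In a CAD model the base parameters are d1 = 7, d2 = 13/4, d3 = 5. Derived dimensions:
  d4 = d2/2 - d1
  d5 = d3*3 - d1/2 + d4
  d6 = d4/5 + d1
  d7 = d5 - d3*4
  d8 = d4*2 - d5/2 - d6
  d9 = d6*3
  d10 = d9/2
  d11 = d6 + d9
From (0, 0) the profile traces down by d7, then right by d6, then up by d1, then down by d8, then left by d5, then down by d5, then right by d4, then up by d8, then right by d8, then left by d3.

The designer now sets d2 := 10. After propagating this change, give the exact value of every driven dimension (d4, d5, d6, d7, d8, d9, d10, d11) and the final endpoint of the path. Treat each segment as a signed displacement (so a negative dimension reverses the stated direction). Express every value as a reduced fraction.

d4 = -2
d5 = 19/2
d6 = 33/5
d7 = -21/2
d8 = -307/20
d9 = 99/5
d10 = 99/10
d11 = 132/5
endpoint = (-101/4, 8)

Apply edit: d2 := 10
  d4 = d2/2 - d1 = -2
  d5 = d3*3 - d1/2 + d4 = 19/2
  d6 = d4/5 + d1 = 33/5
  d7 = d5 - d3*4 = -21/2
  d8 = d4*2 - d5/2 - d6 = -307/20
  d9 = d6*3 = 99/5
  d10 = d9/2 = 99/10
  d11 = d6 + d9 = 132/5
Walk from origin (0, 0):
  seg 1: down by d7 = -21/2 → (0, 21/2)
  seg 2: right by d6 = 33/5 → (33/5, 21/2)
  seg 3: up by d1 = 7 → (33/5, 35/2)
  seg 4: down by d8 = -307/20 → (33/5, 657/20)
  seg 5: left by d5 = 19/2 → (-29/10, 657/20)
  seg 6: down by d5 = 19/2 → (-29/10, 467/20)
  seg 7: right by d4 = -2 → (-49/10, 467/20)
  seg 8: up by d8 = -307/20 → (-49/10, 8)
  seg 9: right by d8 = -307/20 → (-81/4, 8)
  seg 10: left by d3 = 5 → (-101/4, 8)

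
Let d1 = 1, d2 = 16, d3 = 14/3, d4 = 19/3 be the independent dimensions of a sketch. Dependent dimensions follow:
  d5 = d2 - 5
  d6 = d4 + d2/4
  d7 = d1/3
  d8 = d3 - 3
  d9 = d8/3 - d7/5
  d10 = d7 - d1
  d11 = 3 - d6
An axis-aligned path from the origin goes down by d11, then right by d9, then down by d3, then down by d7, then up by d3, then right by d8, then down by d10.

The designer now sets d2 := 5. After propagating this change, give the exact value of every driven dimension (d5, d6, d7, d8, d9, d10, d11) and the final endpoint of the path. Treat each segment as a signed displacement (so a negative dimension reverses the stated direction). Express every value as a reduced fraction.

d5 = 0
d6 = 91/12
d7 = 1/3
d8 = 5/3
d9 = 22/45
d10 = -2/3
d11 = -55/12
endpoint = (97/45, 59/12)

Apply edit: d2 := 5
  d5 = d2 - 5 = 0
  d6 = d4 + d2/4 = 91/12
  d7 = d1/3 = 1/3
  d8 = d3 - 3 = 5/3
  d9 = d8/3 - d7/5 = 22/45
  d10 = d7 - d1 = -2/3
  d11 = 3 - d6 = -55/12
Walk from origin (0, 0):
  seg 1: down by d11 = -55/12 → (0, 55/12)
  seg 2: right by d9 = 22/45 → (22/45, 55/12)
  seg 3: down by d3 = 14/3 → (22/45, -1/12)
  seg 4: down by d7 = 1/3 → (22/45, -5/12)
  seg 5: up by d3 = 14/3 → (22/45, 17/4)
  seg 6: right by d8 = 5/3 → (97/45, 17/4)
  seg 7: down by d10 = -2/3 → (97/45, 59/12)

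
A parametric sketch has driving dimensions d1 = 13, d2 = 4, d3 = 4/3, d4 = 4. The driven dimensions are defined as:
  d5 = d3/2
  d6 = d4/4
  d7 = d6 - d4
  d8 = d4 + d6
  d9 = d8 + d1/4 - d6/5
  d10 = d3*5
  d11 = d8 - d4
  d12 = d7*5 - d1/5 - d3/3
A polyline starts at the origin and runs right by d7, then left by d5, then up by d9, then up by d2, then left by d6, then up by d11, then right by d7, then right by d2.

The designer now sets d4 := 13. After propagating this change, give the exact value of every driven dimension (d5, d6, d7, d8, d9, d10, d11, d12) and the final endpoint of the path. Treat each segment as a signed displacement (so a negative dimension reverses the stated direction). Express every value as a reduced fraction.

Apply edit: d4 := 13
  d5 = d3/2 = 2/3
  d6 = d4/4 = 13/4
  d7 = d6 - d4 = -39/4
  d8 = d4 + d6 = 65/4
  d9 = d8 + d1/4 - d6/5 = 377/20
  d10 = d3*5 = 20/3
  d11 = d8 - d4 = 13/4
  d12 = d7*5 - d1/5 - d3/3 = -9323/180
Walk from origin (0, 0):
  seg 1: right by d7 = -39/4 → (-39/4, 0)
  seg 2: left by d5 = 2/3 → (-125/12, 0)
  seg 3: up by d9 = 377/20 → (-125/12, 377/20)
  seg 4: up by d2 = 4 → (-125/12, 457/20)
  seg 5: left by d6 = 13/4 → (-41/3, 457/20)
  seg 6: up by d11 = 13/4 → (-41/3, 261/10)
  seg 7: right by d7 = -39/4 → (-281/12, 261/10)
  seg 8: right by d2 = 4 → (-233/12, 261/10)

d5 = 2/3
d6 = 13/4
d7 = -39/4
d8 = 65/4
d9 = 377/20
d10 = 20/3
d11 = 13/4
d12 = -9323/180
endpoint = (-233/12, 261/10)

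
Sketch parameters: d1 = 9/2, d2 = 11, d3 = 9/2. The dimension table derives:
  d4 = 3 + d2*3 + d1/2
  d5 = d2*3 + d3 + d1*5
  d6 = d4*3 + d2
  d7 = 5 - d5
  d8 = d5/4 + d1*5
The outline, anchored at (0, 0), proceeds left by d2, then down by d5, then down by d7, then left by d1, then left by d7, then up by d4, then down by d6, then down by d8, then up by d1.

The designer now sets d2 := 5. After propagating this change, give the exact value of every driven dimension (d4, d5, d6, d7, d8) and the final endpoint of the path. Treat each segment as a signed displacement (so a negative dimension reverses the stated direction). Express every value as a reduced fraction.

d4 = 81/4
d5 = 42
d6 = 263/4
d7 = -37
d8 = 33
endpoint = (55/2, -79)

Apply edit: d2 := 5
  d4 = 3 + d2*3 + d1/2 = 81/4
  d5 = d2*3 + d3 + d1*5 = 42
  d6 = d4*3 + d2 = 263/4
  d7 = 5 - d5 = -37
  d8 = d5/4 + d1*5 = 33
Walk from origin (0, 0):
  seg 1: left by d2 = 5 → (-5, 0)
  seg 2: down by d5 = 42 → (-5, -42)
  seg 3: down by d7 = -37 → (-5, -5)
  seg 4: left by d1 = 9/2 → (-19/2, -5)
  seg 5: left by d7 = -37 → (55/2, -5)
  seg 6: up by d4 = 81/4 → (55/2, 61/4)
  seg 7: down by d6 = 263/4 → (55/2, -101/2)
  seg 8: down by d8 = 33 → (55/2, -167/2)
  seg 9: up by d1 = 9/2 → (55/2, -79)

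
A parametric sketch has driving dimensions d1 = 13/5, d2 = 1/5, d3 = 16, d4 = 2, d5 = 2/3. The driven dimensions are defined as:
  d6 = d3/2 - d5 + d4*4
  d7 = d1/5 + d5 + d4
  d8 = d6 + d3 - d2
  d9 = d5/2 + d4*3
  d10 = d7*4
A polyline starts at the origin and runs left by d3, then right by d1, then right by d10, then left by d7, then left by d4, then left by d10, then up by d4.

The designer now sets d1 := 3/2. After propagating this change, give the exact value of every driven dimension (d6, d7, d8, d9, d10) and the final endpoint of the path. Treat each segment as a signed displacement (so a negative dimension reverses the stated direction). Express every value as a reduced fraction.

d6 = 46/3
d7 = 89/30
d8 = 467/15
d9 = 19/3
d10 = 178/15
endpoint = (-292/15, 2)

Apply edit: d1 := 3/2
  d6 = d3/2 - d5 + d4*4 = 46/3
  d7 = d1/5 + d5 + d4 = 89/30
  d8 = d6 + d3 - d2 = 467/15
  d9 = d5/2 + d4*3 = 19/3
  d10 = d7*4 = 178/15
Walk from origin (0, 0):
  seg 1: left by d3 = 16 → (-16, 0)
  seg 2: right by d1 = 3/2 → (-29/2, 0)
  seg 3: right by d10 = 178/15 → (-79/30, 0)
  seg 4: left by d7 = 89/30 → (-28/5, 0)
  seg 5: left by d4 = 2 → (-38/5, 0)
  seg 6: left by d10 = 178/15 → (-292/15, 0)
  seg 7: up by d4 = 2 → (-292/15, 2)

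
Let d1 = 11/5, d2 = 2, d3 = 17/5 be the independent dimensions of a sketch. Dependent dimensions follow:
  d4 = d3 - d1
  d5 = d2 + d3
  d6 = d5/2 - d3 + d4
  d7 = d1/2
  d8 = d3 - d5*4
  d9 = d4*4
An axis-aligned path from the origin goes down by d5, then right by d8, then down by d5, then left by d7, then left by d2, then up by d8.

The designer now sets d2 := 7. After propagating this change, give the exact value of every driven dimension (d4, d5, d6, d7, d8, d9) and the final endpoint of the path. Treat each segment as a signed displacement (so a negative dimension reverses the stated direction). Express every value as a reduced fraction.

Apply edit: d2 := 7
  d4 = d3 - d1 = 6/5
  d5 = d2 + d3 = 52/5
  d6 = d5/2 - d3 + d4 = 3
  d7 = d1/2 = 11/10
  d8 = d3 - d5*4 = -191/5
  d9 = d4*4 = 24/5
Walk from origin (0, 0):
  seg 1: down by d5 = 52/5 → (0, -52/5)
  seg 2: right by d8 = -191/5 → (-191/5, -52/5)
  seg 3: down by d5 = 52/5 → (-191/5, -104/5)
  seg 4: left by d7 = 11/10 → (-393/10, -104/5)
  seg 5: left by d2 = 7 → (-463/10, -104/5)
  seg 6: up by d8 = -191/5 → (-463/10, -59)

d4 = 6/5
d5 = 52/5
d6 = 3
d7 = 11/10
d8 = -191/5
d9 = 24/5
endpoint = (-463/10, -59)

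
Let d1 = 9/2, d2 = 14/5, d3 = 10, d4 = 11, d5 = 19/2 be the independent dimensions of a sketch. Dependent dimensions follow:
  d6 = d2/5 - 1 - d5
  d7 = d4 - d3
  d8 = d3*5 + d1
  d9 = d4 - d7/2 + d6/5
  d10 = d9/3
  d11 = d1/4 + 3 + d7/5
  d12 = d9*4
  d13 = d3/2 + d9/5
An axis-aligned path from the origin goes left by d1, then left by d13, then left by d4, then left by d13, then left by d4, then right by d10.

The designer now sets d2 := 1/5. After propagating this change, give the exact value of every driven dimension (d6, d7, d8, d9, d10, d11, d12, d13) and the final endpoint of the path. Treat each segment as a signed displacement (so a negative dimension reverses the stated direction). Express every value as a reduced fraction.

Apply edit: d2 := 1/5
  d6 = d2/5 - 1 - d5 = -523/50
  d7 = d4 - d3 = 1
  d8 = d3*5 + d1 = 109/2
  d9 = d4 - d7/2 + d6/5 = 1051/125
  d10 = d9/3 = 1051/375
  d11 = d1/4 + 3 + d7/5 = 173/40
  d12 = d9*4 = 4204/125
  d13 = d3/2 + d9/5 = 4176/625
Walk from origin (0, 0):
  seg 1: left by d1 = 9/2 → (-9/2, 0)
  seg 2: left by d13 = 4176/625 → (-13977/1250, 0)
  seg 3: left by d4 = 11 → (-27727/1250, 0)
  seg 4: left by d13 = 4176/625 → (-36079/1250, 0)
  seg 5: left by d4 = 11 → (-49829/1250, 0)
  seg 6: right by d10 = 1051/375 → (-138977/3750, 0)

d6 = -523/50
d7 = 1
d8 = 109/2
d9 = 1051/125
d10 = 1051/375
d11 = 173/40
d12 = 4204/125
d13 = 4176/625
endpoint = (-138977/3750, 0)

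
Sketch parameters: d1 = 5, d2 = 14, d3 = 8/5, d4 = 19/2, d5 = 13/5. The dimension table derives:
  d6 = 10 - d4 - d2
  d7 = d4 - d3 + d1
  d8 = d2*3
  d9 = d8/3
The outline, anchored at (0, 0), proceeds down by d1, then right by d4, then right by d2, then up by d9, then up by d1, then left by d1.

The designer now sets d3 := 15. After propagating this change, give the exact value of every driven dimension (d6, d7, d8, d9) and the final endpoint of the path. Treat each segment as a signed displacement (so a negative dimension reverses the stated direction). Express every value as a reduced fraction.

Apply edit: d3 := 15
  d6 = 10 - d4 - d2 = -27/2
  d7 = d4 - d3 + d1 = -1/2
  d8 = d2*3 = 42
  d9 = d8/3 = 14
Walk from origin (0, 0):
  seg 1: down by d1 = 5 → (0, -5)
  seg 2: right by d4 = 19/2 → (19/2, -5)
  seg 3: right by d2 = 14 → (47/2, -5)
  seg 4: up by d9 = 14 → (47/2, 9)
  seg 5: up by d1 = 5 → (47/2, 14)
  seg 6: left by d1 = 5 → (37/2, 14)

d6 = -27/2
d7 = -1/2
d8 = 42
d9 = 14
endpoint = (37/2, 14)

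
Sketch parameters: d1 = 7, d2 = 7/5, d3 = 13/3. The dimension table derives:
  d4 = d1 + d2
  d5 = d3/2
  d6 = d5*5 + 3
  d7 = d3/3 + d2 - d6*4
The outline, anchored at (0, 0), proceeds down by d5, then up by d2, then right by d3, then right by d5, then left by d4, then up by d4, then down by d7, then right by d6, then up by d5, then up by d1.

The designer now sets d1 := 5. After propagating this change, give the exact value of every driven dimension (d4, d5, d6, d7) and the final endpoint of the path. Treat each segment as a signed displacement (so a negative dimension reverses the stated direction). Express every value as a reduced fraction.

d4 = 32/5
d5 = 13/6
d6 = 83/6
d7 = -2362/45
endpoint = (209/15, 2938/45)

Apply edit: d1 := 5
  d4 = d1 + d2 = 32/5
  d5 = d3/2 = 13/6
  d6 = d5*5 + 3 = 83/6
  d7 = d3/3 + d2 - d6*4 = -2362/45
Walk from origin (0, 0):
  seg 1: down by d5 = 13/6 → (0, -13/6)
  seg 2: up by d2 = 7/5 → (0, -23/30)
  seg 3: right by d3 = 13/3 → (13/3, -23/30)
  seg 4: right by d5 = 13/6 → (13/2, -23/30)
  seg 5: left by d4 = 32/5 → (1/10, -23/30)
  seg 6: up by d4 = 32/5 → (1/10, 169/30)
  seg 7: down by d7 = -2362/45 → (1/10, 5231/90)
  seg 8: right by d6 = 83/6 → (209/15, 5231/90)
  seg 9: up by d5 = 13/6 → (209/15, 2713/45)
  seg 10: up by d1 = 5 → (209/15, 2938/45)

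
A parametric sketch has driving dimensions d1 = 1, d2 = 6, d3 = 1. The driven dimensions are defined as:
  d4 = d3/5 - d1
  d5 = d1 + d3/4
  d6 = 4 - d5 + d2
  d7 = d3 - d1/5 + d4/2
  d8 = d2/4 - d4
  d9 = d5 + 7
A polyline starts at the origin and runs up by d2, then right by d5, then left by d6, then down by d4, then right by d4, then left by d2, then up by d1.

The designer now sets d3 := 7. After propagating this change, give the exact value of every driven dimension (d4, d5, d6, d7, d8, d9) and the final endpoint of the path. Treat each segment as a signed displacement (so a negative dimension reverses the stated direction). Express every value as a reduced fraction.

Apply edit: d3 := 7
  d4 = d3/5 - d1 = 2/5
  d5 = d1 + d3/4 = 11/4
  d6 = 4 - d5 + d2 = 29/4
  d7 = d3 - d1/5 + d4/2 = 7
  d8 = d2/4 - d4 = 11/10
  d9 = d5 + 7 = 39/4
Walk from origin (0, 0):
  seg 1: up by d2 = 6 → (0, 6)
  seg 2: right by d5 = 11/4 → (11/4, 6)
  seg 3: left by d6 = 29/4 → (-9/2, 6)
  seg 4: down by d4 = 2/5 → (-9/2, 28/5)
  seg 5: right by d4 = 2/5 → (-41/10, 28/5)
  seg 6: left by d2 = 6 → (-101/10, 28/5)
  seg 7: up by d1 = 1 → (-101/10, 33/5)

d4 = 2/5
d5 = 11/4
d6 = 29/4
d7 = 7
d8 = 11/10
d9 = 39/4
endpoint = (-101/10, 33/5)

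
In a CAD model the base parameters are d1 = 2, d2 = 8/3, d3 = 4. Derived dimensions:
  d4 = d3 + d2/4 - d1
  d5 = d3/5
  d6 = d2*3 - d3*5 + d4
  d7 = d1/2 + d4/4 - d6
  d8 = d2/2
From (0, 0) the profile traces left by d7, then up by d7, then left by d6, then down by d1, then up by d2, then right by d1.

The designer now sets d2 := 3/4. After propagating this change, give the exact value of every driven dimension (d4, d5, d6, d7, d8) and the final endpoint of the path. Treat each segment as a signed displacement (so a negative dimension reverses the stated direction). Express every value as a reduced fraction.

d4 = 35/16
d5 = 4/5
d6 = -249/16
d7 = 1095/64
d8 = 3/8
endpoint = (29/64, 1015/64)

Apply edit: d2 := 3/4
  d4 = d3 + d2/4 - d1 = 35/16
  d5 = d3/5 = 4/5
  d6 = d2*3 - d3*5 + d4 = -249/16
  d7 = d1/2 + d4/4 - d6 = 1095/64
  d8 = d2/2 = 3/8
Walk from origin (0, 0):
  seg 1: left by d7 = 1095/64 → (-1095/64, 0)
  seg 2: up by d7 = 1095/64 → (-1095/64, 1095/64)
  seg 3: left by d6 = -249/16 → (-99/64, 1095/64)
  seg 4: down by d1 = 2 → (-99/64, 967/64)
  seg 5: up by d2 = 3/4 → (-99/64, 1015/64)
  seg 6: right by d1 = 2 → (29/64, 1015/64)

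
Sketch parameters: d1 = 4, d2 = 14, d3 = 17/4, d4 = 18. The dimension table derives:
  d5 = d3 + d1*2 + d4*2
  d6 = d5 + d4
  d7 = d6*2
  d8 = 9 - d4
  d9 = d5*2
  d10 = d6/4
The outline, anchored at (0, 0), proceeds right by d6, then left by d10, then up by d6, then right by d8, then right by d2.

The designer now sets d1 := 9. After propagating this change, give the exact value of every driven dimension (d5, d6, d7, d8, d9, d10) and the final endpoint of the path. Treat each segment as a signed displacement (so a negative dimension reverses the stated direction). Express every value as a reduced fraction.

Apply edit: d1 := 9
  d5 = d3 + d1*2 + d4*2 = 233/4
  d6 = d5 + d4 = 305/4
  d7 = d6*2 = 305/2
  d8 = 9 - d4 = -9
  d9 = d5*2 = 233/2
  d10 = d6/4 = 305/16
Walk from origin (0, 0):
  seg 1: right by d6 = 305/4 → (305/4, 0)
  seg 2: left by d10 = 305/16 → (915/16, 0)
  seg 3: up by d6 = 305/4 → (915/16, 305/4)
  seg 4: right by d8 = -9 → (771/16, 305/4)
  seg 5: right by d2 = 14 → (995/16, 305/4)

d5 = 233/4
d6 = 305/4
d7 = 305/2
d8 = -9
d9 = 233/2
d10 = 305/16
endpoint = (995/16, 305/4)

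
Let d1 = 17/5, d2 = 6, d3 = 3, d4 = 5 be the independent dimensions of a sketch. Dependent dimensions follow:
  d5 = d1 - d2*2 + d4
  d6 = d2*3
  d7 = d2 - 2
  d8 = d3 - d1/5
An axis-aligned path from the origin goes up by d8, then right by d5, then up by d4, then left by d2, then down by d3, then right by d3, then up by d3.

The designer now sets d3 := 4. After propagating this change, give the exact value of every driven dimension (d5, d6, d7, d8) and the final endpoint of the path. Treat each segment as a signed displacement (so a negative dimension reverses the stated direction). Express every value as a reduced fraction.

d5 = -18/5
d6 = 18
d7 = 4
d8 = 83/25
endpoint = (-28/5, 208/25)

Apply edit: d3 := 4
  d5 = d1 - d2*2 + d4 = -18/5
  d6 = d2*3 = 18
  d7 = d2 - 2 = 4
  d8 = d3 - d1/5 = 83/25
Walk from origin (0, 0):
  seg 1: up by d8 = 83/25 → (0, 83/25)
  seg 2: right by d5 = -18/5 → (-18/5, 83/25)
  seg 3: up by d4 = 5 → (-18/5, 208/25)
  seg 4: left by d2 = 6 → (-48/5, 208/25)
  seg 5: down by d3 = 4 → (-48/5, 108/25)
  seg 6: right by d3 = 4 → (-28/5, 108/25)
  seg 7: up by d3 = 4 → (-28/5, 208/25)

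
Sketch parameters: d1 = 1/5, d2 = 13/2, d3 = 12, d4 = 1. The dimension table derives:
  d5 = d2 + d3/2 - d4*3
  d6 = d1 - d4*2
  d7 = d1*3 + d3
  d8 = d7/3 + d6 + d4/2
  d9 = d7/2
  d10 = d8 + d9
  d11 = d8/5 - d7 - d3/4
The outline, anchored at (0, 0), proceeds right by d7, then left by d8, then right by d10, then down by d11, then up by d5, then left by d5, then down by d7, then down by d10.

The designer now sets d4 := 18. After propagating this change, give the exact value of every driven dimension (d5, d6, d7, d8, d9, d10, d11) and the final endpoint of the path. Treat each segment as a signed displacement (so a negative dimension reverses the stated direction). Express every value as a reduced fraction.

Apply edit: d4 := 18
  d5 = d2 + d3/2 - d4*3 = -83/2
  d6 = d1 - d4*2 = -179/5
  d7 = d1*3 + d3 = 63/5
  d8 = d7/3 + d6 + d4/2 = -113/5
  d9 = d7/2 = 63/10
  d10 = d8 + d9 = -163/10
  d11 = d8/5 - d7 - d3/4 = -503/25
Walk from origin (0, 0):
  seg 1: right by d7 = 63/5 → (63/5, 0)
  seg 2: left by d8 = -113/5 → (176/5, 0)
  seg 3: right by d10 = -163/10 → (189/10, 0)
  seg 4: down by d11 = -503/25 → (189/10, 503/25)
  seg 5: up by d5 = -83/2 → (189/10, -1069/50)
  seg 6: left by d5 = -83/2 → (302/5, -1069/50)
  seg 7: down by d7 = 63/5 → (302/5, -1699/50)
  seg 8: down by d10 = -163/10 → (302/5, -442/25)

d5 = -83/2
d6 = -179/5
d7 = 63/5
d8 = -113/5
d9 = 63/10
d10 = -163/10
d11 = -503/25
endpoint = (302/5, -442/25)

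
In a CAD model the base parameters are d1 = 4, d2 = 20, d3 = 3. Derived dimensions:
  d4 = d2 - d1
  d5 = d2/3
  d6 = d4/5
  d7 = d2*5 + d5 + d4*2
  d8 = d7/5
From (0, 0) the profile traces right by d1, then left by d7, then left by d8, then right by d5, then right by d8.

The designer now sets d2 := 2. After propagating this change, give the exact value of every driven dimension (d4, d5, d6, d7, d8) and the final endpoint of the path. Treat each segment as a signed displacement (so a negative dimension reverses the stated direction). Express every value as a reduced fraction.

Apply edit: d2 := 2
  d4 = d2 - d1 = -2
  d5 = d2/3 = 2/3
  d6 = d4/5 = -2/5
  d7 = d2*5 + d5 + d4*2 = 20/3
  d8 = d7/5 = 4/3
Walk from origin (0, 0):
  seg 1: right by d1 = 4 → (4, 0)
  seg 2: left by d7 = 20/3 → (-8/3, 0)
  seg 3: left by d8 = 4/3 → (-4, 0)
  seg 4: right by d5 = 2/3 → (-10/3, 0)
  seg 5: right by d8 = 4/3 → (-2, 0)

d4 = -2
d5 = 2/3
d6 = -2/5
d7 = 20/3
d8 = 4/3
endpoint = (-2, 0)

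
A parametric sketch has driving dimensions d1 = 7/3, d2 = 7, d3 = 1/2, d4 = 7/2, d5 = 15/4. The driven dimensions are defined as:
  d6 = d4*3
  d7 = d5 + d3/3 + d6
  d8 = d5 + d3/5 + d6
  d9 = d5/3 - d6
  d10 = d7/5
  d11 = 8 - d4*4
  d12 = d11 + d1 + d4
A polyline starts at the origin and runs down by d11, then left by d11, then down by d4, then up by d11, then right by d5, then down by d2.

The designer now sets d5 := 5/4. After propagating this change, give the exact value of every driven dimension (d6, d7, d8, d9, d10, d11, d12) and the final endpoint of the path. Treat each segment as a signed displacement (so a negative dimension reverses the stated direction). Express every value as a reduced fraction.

d6 = 21/2
d7 = 143/12
d8 = 237/20
d9 = -121/12
d10 = 143/60
d11 = -6
d12 = -1/6
endpoint = (29/4, -21/2)

Apply edit: d5 := 5/4
  d6 = d4*3 = 21/2
  d7 = d5 + d3/3 + d6 = 143/12
  d8 = d5 + d3/5 + d6 = 237/20
  d9 = d5/3 - d6 = -121/12
  d10 = d7/5 = 143/60
  d11 = 8 - d4*4 = -6
  d12 = d11 + d1 + d4 = -1/6
Walk from origin (0, 0):
  seg 1: down by d11 = -6 → (0, 6)
  seg 2: left by d11 = -6 → (6, 6)
  seg 3: down by d4 = 7/2 → (6, 5/2)
  seg 4: up by d11 = -6 → (6, -7/2)
  seg 5: right by d5 = 5/4 → (29/4, -7/2)
  seg 6: down by d2 = 7 → (29/4, -21/2)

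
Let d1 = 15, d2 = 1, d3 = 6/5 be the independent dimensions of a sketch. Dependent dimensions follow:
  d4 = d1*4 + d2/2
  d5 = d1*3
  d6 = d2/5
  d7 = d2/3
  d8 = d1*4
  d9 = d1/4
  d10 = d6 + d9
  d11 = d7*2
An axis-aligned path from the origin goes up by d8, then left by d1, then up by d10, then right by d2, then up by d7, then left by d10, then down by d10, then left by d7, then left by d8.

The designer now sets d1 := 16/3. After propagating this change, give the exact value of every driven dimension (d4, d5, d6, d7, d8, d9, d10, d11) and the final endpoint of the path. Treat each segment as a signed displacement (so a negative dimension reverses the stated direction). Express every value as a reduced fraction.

Apply edit: d1 := 16/3
  d4 = d1*4 + d2/2 = 131/6
  d5 = d1*3 = 16
  d6 = d2/5 = 1/5
  d7 = d2/3 = 1/3
  d8 = d1*4 = 64/3
  d9 = d1/4 = 4/3
  d10 = d6 + d9 = 23/15
  d11 = d7*2 = 2/3
Walk from origin (0, 0):
  seg 1: up by d8 = 64/3 → (0, 64/3)
  seg 2: left by d1 = 16/3 → (-16/3, 64/3)
  seg 3: up by d10 = 23/15 → (-16/3, 343/15)
  seg 4: right by d2 = 1 → (-13/3, 343/15)
  seg 5: up by d7 = 1/3 → (-13/3, 116/5)
  seg 6: left by d10 = 23/15 → (-88/15, 116/5)
  seg 7: down by d10 = 23/15 → (-88/15, 65/3)
  seg 8: left by d7 = 1/3 → (-31/5, 65/3)
  seg 9: left by d8 = 64/3 → (-413/15, 65/3)

d4 = 131/6
d5 = 16
d6 = 1/5
d7 = 1/3
d8 = 64/3
d9 = 4/3
d10 = 23/15
d11 = 2/3
endpoint = (-413/15, 65/3)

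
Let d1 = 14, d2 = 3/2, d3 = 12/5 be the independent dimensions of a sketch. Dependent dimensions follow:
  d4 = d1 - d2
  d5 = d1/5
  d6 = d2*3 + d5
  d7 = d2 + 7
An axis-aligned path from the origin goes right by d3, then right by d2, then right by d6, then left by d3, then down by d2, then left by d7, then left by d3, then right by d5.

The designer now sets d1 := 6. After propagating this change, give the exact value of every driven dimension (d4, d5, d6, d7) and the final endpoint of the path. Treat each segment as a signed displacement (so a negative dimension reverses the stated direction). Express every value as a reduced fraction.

Apply edit: d1 := 6
  d4 = d1 - d2 = 9/2
  d5 = d1/5 = 6/5
  d6 = d2*3 + d5 = 57/10
  d7 = d2 + 7 = 17/2
Walk from origin (0, 0):
  seg 1: right by d3 = 12/5 → (12/5, 0)
  seg 2: right by d2 = 3/2 → (39/10, 0)
  seg 3: right by d6 = 57/10 → (48/5, 0)
  seg 4: left by d3 = 12/5 → (36/5, 0)
  seg 5: down by d2 = 3/2 → (36/5, -3/2)
  seg 6: left by d7 = 17/2 → (-13/10, -3/2)
  seg 7: left by d3 = 12/5 → (-37/10, -3/2)
  seg 8: right by d5 = 6/5 → (-5/2, -3/2)

d4 = 9/2
d5 = 6/5
d6 = 57/10
d7 = 17/2
endpoint = (-5/2, -3/2)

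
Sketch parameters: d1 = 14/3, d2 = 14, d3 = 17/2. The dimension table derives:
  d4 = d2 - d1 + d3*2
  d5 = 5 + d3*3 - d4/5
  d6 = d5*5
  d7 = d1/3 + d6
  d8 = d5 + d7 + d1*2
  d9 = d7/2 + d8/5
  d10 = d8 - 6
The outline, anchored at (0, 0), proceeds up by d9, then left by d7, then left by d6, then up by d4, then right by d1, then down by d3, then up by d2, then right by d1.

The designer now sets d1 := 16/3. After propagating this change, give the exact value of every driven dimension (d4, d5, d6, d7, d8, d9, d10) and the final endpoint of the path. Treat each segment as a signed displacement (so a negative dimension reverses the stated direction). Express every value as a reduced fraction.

Apply edit: d1 := 16/3
  d4 = d2 - d1 + d3*2 = 77/3
  d5 = 5 + d3*3 - d4/5 = 761/30
  d6 = d5*5 = 761/6
  d7 = d1/3 + d6 = 2315/18
  d8 = d5 + d7 + d1*2 = 7409/45
  d9 = d7/2 + d8/5 = 87511/900
  d10 = d8 - 6 = 7139/45
Walk from origin (0, 0):
  seg 1: up by d9 = 87511/900 → (0, 87511/900)
  seg 2: left by d7 = 2315/18 → (-2315/18, 87511/900)
  seg 3: left by d6 = 761/6 → (-2299/9, 87511/900)
  seg 4: up by d4 = 77/3 → (-2299/9, 110611/900)
  seg 5: right by d1 = 16/3 → (-2251/9, 110611/900)
  seg 6: down by d3 = 17/2 → (-2251/9, 102961/900)
  seg 7: up by d2 = 14 → (-2251/9, 115561/900)
  seg 8: right by d1 = 16/3 → (-2203/9, 115561/900)

d4 = 77/3
d5 = 761/30
d6 = 761/6
d7 = 2315/18
d8 = 7409/45
d9 = 87511/900
d10 = 7139/45
endpoint = (-2203/9, 115561/900)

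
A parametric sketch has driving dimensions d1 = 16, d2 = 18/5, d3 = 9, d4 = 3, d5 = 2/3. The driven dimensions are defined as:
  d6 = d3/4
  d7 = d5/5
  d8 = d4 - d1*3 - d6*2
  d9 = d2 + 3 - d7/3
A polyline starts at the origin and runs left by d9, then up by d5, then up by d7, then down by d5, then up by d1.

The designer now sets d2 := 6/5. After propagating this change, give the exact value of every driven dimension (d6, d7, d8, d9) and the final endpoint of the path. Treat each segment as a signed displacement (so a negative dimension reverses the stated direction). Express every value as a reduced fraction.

Apply edit: d2 := 6/5
  d6 = d3/4 = 9/4
  d7 = d5/5 = 2/15
  d8 = d4 - d1*3 - d6*2 = -99/2
  d9 = d2 + 3 - d7/3 = 187/45
Walk from origin (0, 0):
  seg 1: left by d9 = 187/45 → (-187/45, 0)
  seg 2: up by d5 = 2/3 → (-187/45, 2/3)
  seg 3: up by d7 = 2/15 → (-187/45, 4/5)
  seg 4: down by d5 = 2/3 → (-187/45, 2/15)
  seg 5: up by d1 = 16 → (-187/45, 242/15)

d6 = 9/4
d7 = 2/15
d8 = -99/2
d9 = 187/45
endpoint = (-187/45, 242/15)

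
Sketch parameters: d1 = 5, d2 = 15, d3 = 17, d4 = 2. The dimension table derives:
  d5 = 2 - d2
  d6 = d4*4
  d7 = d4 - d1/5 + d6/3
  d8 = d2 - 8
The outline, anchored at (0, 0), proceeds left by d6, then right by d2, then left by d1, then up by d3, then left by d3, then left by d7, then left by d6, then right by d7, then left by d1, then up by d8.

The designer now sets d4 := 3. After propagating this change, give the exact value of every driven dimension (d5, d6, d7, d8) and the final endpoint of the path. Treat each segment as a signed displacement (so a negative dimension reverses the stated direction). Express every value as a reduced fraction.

d5 = -13
d6 = 12
d7 = 6
d8 = 7
endpoint = (-36, 24)

Apply edit: d4 := 3
  d5 = 2 - d2 = -13
  d6 = d4*4 = 12
  d7 = d4 - d1/5 + d6/3 = 6
  d8 = d2 - 8 = 7
Walk from origin (0, 0):
  seg 1: left by d6 = 12 → (-12, 0)
  seg 2: right by d2 = 15 → (3, 0)
  seg 3: left by d1 = 5 → (-2, 0)
  seg 4: up by d3 = 17 → (-2, 17)
  seg 5: left by d3 = 17 → (-19, 17)
  seg 6: left by d7 = 6 → (-25, 17)
  seg 7: left by d6 = 12 → (-37, 17)
  seg 8: right by d7 = 6 → (-31, 17)
  seg 9: left by d1 = 5 → (-36, 17)
  seg 10: up by d8 = 7 → (-36, 24)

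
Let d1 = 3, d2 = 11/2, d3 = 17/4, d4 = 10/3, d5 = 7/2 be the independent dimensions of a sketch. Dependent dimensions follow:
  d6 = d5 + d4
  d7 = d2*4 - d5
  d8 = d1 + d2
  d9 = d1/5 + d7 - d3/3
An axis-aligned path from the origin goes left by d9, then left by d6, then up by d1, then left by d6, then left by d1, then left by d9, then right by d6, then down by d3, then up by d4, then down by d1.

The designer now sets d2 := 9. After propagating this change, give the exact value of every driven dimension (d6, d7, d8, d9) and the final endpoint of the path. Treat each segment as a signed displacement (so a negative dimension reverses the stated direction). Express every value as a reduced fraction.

d6 = 41/6
d7 = 65/2
d8 = 12
d9 = 1901/60
endpoint = (-366/5, -11/12)

Apply edit: d2 := 9
  d6 = d5 + d4 = 41/6
  d7 = d2*4 - d5 = 65/2
  d8 = d1 + d2 = 12
  d9 = d1/5 + d7 - d3/3 = 1901/60
Walk from origin (0, 0):
  seg 1: left by d9 = 1901/60 → (-1901/60, 0)
  seg 2: left by d6 = 41/6 → (-2311/60, 0)
  seg 3: up by d1 = 3 → (-2311/60, 3)
  seg 4: left by d6 = 41/6 → (-907/20, 3)
  seg 5: left by d1 = 3 → (-967/20, 3)
  seg 6: left by d9 = 1901/60 → (-2401/30, 3)
  seg 7: right by d6 = 41/6 → (-366/5, 3)
  seg 8: down by d3 = 17/4 → (-366/5, -5/4)
  seg 9: up by d4 = 10/3 → (-366/5, 25/12)
  seg 10: down by d1 = 3 → (-366/5, -11/12)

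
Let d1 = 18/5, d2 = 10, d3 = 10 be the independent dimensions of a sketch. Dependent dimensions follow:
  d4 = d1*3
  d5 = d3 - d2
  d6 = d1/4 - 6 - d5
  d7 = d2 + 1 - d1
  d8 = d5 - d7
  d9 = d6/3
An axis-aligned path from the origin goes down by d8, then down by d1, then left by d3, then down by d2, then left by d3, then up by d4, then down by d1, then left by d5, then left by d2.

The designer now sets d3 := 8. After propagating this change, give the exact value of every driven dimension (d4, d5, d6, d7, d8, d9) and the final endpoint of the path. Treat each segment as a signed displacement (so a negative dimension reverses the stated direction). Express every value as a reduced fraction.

d4 = 54/5
d5 = -2
d6 = -31/10
d7 = 37/5
d8 = -47/5
d9 = -31/30
endpoint = (-24, 3)

Apply edit: d3 := 8
  d4 = d1*3 = 54/5
  d5 = d3 - d2 = -2
  d6 = d1/4 - 6 - d5 = -31/10
  d7 = d2 + 1 - d1 = 37/5
  d8 = d5 - d7 = -47/5
  d9 = d6/3 = -31/30
Walk from origin (0, 0):
  seg 1: down by d8 = -47/5 → (0, 47/5)
  seg 2: down by d1 = 18/5 → (0, 29/5)
  seg 3: left by d3 = 8 → (-8, 29/5)
  seg 4: down by d2 = 10 → (-8, -21/5)
  seg 5: left by d3 = 8 → (-16, -21/5)
  seg 6: up by d4 = 54/5 → (-16, 33/5)
  seg 7: down by d1 = 18/5 → (-16, 3)
  seg 8: left by d5 = -2 → (-14, 3)
  seg 9: left by d2 = 10 → (-24, 3)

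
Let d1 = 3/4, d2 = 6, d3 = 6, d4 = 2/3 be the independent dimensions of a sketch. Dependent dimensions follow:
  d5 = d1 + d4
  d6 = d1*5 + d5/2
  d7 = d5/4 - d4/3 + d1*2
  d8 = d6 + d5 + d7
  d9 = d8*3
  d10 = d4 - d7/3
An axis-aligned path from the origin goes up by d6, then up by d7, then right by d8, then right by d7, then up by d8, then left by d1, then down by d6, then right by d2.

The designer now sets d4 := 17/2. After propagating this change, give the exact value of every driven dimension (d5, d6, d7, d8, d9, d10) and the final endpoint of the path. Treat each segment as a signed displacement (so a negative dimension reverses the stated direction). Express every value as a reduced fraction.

Apply edit: d4 := 17/2
  d5 = d1 + d4 = 37/4
  d6 = d1*5 + d5/2 = 67/8
  d7 = d5/4 - d4/3 + d1*2 = 47/48
  d8 = d6 + d5 + d7 = 893/48
  d9 = d8*3 = 893/16
  d10 = d4 - d7/3 = 1177/144
Walk from origin (0, 0):
  seg 1: up by d6 = 67/8 → (0, 67/8)
  seg 2: up by d7 = 47/48 → (0, 449/48)
  seg 3: right by d8 = 893/48 → (893/48, 449/48)
  seg 4: right by d7 = 47/48 → (235/12, 449/48)
  seg 5: up by d8 = 893/48 → (235/12, 671/24)
  seg 6: left by d1 = 3/4 → (113/6, 671/24)
  seg 7: down by d6 = 67/8 → (113/6, 235/12)
  seg 8: right by d2 = 6 → (149/6, 235/12)

d5 = 37/4
d6 = 67/8
d7 = 47/48
d8 = 893/48
d9 = 893/16
d10 = 1177/144
endpoint = (149/6, 235/12)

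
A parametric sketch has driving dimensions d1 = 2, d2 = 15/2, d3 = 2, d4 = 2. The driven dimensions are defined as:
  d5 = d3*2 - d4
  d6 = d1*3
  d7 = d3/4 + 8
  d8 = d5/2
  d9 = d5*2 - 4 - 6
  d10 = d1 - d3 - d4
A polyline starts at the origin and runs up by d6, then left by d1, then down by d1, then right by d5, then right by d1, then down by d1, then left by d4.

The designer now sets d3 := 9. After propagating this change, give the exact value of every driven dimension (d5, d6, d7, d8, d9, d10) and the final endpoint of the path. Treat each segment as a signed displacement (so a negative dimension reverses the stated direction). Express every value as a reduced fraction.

Apply edit: d3 := 9
  d5 = d3*2 - d4 = 16
  d6 = d1*3 = 6
  d7 = d3/4 + 8 = 41/4
  d8 = d5/2 = 8
  d9 = d5*2 - 4 - 6 = 22
  d10 = d1 - d3 - d4 = -9
Walk from origin (0, 0):
  seg 1: up by d6 = 6 → (0, 6)
  seg 2: left by d1 = 2 → (-2, 6)
  seg 3: down by d1 = 2 → (-2, 4)
  seg 4: right by d5 = 16 → (14, 4)
  seg 5: right by d1 = 2 → (16, 4)
  seg 6: down by d1 = 2 → (16, 2)
  seg 7: left by d4 = 2 → (14, 2)

d5 = 16
d6 = 6
d7 = 41/4
d8 = 8
d9 = 22
d10 = -9
endpoint = (14, 2)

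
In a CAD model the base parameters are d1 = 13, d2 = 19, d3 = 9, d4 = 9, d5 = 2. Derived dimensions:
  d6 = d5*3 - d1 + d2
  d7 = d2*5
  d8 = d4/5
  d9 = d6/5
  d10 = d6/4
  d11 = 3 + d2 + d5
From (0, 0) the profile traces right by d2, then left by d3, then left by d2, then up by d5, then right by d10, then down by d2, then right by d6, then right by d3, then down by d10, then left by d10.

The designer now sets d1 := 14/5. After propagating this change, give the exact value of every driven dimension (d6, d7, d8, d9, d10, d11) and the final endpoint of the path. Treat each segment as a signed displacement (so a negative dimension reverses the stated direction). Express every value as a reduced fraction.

Apply edit: d1 := 14/5
  d6 = d5*3 - d1 + d2 = 111/5
  d7 = d2*5 = 95
  d8 = d4/5 = 9/5
  d9 = d6/5 = 111/25
  d10 = d6/4 = 111/20
  d11 = 3 + d2 + d5 = 24
Walk from origin (0, 0):
  seg 1: right by d2 = 19 → (19, 0)
  seg 2: left by d3 = 9 → (10, 0)
  seg 3: left by d2 = 19 → (-9, 0)
  seg 4: up by d5 = 2 → (-9, 2)
  seg 5: right by d10 = 111/20 → (-69/20, 2)
  seg 6: down by d2 = 19 → (-69/20, -17)
  seg 7: right by d6 = 111/5 → (75/4, -17)
  seg 8: right by d3 = 9 → (111/4, -17)
  seg 9: down by d10 = 111/20 → (111/4, -451/20)
  seg 10: left by d10 = 111/20 → (111/5, -451/20)

d6 = 111/5
d7 = 95
d8 = 9/5
d9 = 111/25
d10 = 111/20
d11 = 24
endpoint = (111/5, -451/20)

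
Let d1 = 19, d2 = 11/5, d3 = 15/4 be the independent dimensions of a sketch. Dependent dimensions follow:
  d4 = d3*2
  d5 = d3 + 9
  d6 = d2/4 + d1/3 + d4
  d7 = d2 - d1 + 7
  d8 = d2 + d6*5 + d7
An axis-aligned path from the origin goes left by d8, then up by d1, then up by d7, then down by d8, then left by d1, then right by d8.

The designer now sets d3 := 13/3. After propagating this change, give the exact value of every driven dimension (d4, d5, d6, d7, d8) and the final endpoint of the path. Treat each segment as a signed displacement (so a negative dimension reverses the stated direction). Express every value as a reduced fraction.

d4 = 26/3
d5 = 40/3
d6 = 311/20
d7 = -49/5
d8 = 1403/20
endpoint = (-19, -1219/20)

Apply edit: d3 := 13/3
  d4 = d3*2 = 26/3
  d5 = d3 + 9 = 40/3
  d6 = d2/4 + d1/3 + d4 = 311/20
  d7 = d2 - d1 + 7 = -49/5
  d8 = d2 + d6*5 + d7 = 1403/20
Walk from origin (0, 0):
  seg 1: left by d8 = 1403/20 → (-1403/20, 0)
  seg 2: up by d1 = 19 → (-1403/20, 19)
  seg 3: up by d7 = -49/5 → (-1403/20, 46/5)
  seg 4: down by d8 = 1403/20 → (-1403/20, -1219/20)
  seg 5: left by d1 = 19 → (-1783/20, -1219/20)
  seg 6: right by d8 = 1403/20 → (-19, -1219/20)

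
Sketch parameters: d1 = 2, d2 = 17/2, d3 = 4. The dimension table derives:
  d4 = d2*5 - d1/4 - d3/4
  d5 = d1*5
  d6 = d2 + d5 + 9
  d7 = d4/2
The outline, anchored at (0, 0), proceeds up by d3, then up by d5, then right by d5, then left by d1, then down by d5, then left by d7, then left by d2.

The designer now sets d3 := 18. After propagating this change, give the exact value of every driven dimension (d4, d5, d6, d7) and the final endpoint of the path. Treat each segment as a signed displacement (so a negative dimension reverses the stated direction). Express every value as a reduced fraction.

d4 = 75/2
d5 = 10
d6 = 55/2
d7 = 75/4
endpoint = (-77/4, 18)

Apply edit: d3 := 18
  d4 = d2*5 - d1/4 - d3/4 = 75/2
  d5 = d1*5 = 10
  d6 = d2 + d5 + 9 = 55/2
  d7 = d4/2 = 75/4
Walk from origin (0, 0):
  seg 1: up by d3 = 18 → (0, 18)
  seg 2: up by d5 = 10 → (0, 28)
  seg 3: right by d5 = 10 → (10, 28)
  seg 4: left by d1 = 2 → (8, 28)
  seg 5: down by d5 = 10 → (8, 18)
  seg 6: left by d7 = 75/4 → (-43/4, 18)
  seg 7: left by d2 = 17/2 → (-77/4, 18)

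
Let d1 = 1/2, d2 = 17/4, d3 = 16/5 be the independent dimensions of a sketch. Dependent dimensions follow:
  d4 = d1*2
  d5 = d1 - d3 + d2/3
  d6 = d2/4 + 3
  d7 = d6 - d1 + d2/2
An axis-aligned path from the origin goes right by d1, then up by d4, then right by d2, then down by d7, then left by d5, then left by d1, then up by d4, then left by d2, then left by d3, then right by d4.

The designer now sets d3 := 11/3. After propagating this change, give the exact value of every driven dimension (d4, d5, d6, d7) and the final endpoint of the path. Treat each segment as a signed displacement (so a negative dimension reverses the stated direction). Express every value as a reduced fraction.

Apply edit: d3 := 11/3
  d4 = d1*2 = 1
  d5 = d1 - d3 + d2/3 = -7/4
  d6 = d2/4 + 3 = 65/16
  d7 = d6 - d1 + d2/2 = 91/16
Walk from origin (0, 0):
  seg 1: right by d1 = 1/2 → (1/2, 0)
  seg 2: up by d4 = 1 → (1/2, 1)
  seg 3: right by d2 = 17/4 → (19/4, 1)
  seg 4: down by d7 = 91/16 → (19/4, -75/16)
  seg 5: left by d5 = -7/4 → (13/2, -75/16)
  seg 6: left by d1 = 1/2 → (6, -75/16)
  seg 7: up by d4 = 1 → (6, -59/16)
  seg 8: left by d2 = 17/4 → (7/4, -59/16)
  seg 9: left by d3 = 11/3 → (-23/12, -59/16)
  seg 10: right by d4 = 1 → (-11/12, -59/16)

d4 = 1
d5 = -7/4
d6 = 65/16
d7 = 91/16
endpoint = (-11/12, -59/16)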